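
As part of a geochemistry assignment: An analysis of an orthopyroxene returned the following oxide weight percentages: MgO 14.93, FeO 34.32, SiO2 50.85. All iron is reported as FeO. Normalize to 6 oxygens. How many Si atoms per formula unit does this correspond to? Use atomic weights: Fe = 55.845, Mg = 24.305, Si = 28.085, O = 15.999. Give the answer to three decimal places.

14.93 wt% MgO ÷ 40.304 g/mol = 0.37043 mol, giving 0.37043 Mg and 0.37043 O.
34.32 wt% FeO ÷ 71.844 g/mol = 0.47770 mol, giving 0.47770 Fe and 0.47770 O.
50.85 wt% SiO2 ÷ 60.083 g/mol = 0.84633 mol, giving 0.84633 Si and 1.69266 O.
Oxygen sums to 2.54079; scaling by 6/2.54079 = 2.36147 puts the formula on 6 O.
Si: 0.84633 × 2.36147 = 1.999 atoms per formula unit.

1.999 Si apfu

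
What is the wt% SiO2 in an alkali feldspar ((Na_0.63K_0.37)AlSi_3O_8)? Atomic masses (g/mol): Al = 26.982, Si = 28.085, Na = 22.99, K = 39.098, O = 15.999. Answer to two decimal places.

M((Na_0.63K_0.37)AlSi_3O_8) = 268.179 g/mol; M(SiO2) = 60.083 g/mol.
Moles SiO2 per formula unit = 3 Si ÷ 1 = 3.0000.
SiO2 fraction = (3.0000 × 60.083) / 268.179 = 180.249/268.179 = 0.6721.

67.21 wt%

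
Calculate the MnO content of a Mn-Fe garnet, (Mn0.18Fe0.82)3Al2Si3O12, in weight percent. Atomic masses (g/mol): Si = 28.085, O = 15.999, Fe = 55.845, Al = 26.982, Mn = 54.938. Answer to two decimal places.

Molar mass of (Mn0.18Fe0.82)3Al2Si3O12 = 0.54*54.938 + 2.46*55.845 + 2*26.982 + 3*28.085 + 12*15.999 = 497.252 g/mol.
Each formula unit contains 0.54 Mn, equivalent to 0.54/1 = 0.5400 mol MnO.
M(MnO) = 1×54.938 + 1×15.999 = 70.937 g/mol.
Mass of MnO per formula unit = 0.5400 × 70.937 = 38.306 g.
MnO wt% = 38.306 / 497.252 × 100 = 7.70%.

7.70 wt%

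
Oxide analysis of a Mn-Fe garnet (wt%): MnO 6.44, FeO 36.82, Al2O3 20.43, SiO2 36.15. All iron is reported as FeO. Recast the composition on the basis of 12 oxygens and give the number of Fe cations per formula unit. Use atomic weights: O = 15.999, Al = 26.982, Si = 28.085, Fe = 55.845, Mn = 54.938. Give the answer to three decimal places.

2.554 Fe apfu

MnO (M=70.937): mol = 0.09078; Mn = 0.09078, O = 0.09078.
FeO (M=71.844): mol = 0.51250; Fe = 0.51250, O = 0.51250.
Al2O3 (M=101.961): mol = 0.20037; Al = 0.40074, O = 0.60111.
SiO2 (M=60.083): mol = 0.60167; Si = 0.60167, O = 1.20334.
ΣO = 2.40773; factor = 12/ΣO = 4.98395.
Fe apfu = 0.51250 × 4.98395 = 2.554.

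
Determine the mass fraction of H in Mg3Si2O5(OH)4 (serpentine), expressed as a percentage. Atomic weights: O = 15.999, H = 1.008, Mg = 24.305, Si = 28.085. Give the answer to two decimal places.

Formula mass = 3·24.305 + 2·28.085 + 9·15.999 + 4·1.008 = 277.108 g/mol, of which 4.032 g is H.
So H makes up 4.032/277.108 = 0.0146 of the mass, i.e. 1.46%.

1.46 wt%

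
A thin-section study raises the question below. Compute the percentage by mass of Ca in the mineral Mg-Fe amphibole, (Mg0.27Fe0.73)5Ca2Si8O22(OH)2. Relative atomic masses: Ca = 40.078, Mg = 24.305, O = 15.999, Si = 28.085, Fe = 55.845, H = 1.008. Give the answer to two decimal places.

Molar mass of (Mg0.27Fe0.73)5Ca2Si8O22(OH)2: 1.35×24.305 + 3.65×55.845 + 2×40.078 + 8×28.085 + 24×15.999 + 2×1.008 = 927.474 g/mol.
Mass of Ca per formula unit: 2 × 40.078 = 80.156 g.
Weight fraction Ca = 80.156 / 927.474 = 0.0864.

8.64 weight percent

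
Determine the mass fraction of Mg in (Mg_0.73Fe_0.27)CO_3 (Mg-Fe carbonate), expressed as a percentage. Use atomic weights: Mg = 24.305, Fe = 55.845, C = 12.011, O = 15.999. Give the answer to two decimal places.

19.11 weight percent

M((Mg_0.73Fe_0.27)CO_3) = 92.829 g/mol.
Mg contributes 0.73 × 24.305 = 17.743 g per mole.
17.743/92.829 = 0.1911 → 19.11%.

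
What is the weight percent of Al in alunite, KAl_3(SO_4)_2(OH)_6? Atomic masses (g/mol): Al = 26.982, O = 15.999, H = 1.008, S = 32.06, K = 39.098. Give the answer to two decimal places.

19.54 mass %

Formula mass = 1×39.098 + 3×26.982 + 2×32.06 + 14×15.999 + 6×1.008 = 414.198 g/mol, of which 80.946 g is Al.
So Al makes up 80.946/414.198 = 0.1954 of the mass, i.e. 19.54%.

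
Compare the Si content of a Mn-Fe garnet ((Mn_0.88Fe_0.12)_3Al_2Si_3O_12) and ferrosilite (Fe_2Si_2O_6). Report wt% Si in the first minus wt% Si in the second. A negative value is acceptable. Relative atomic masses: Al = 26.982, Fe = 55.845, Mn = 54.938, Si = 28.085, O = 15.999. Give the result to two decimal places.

First mineral: 84.255 g Si in 495.348 g formula = 17.01 wt% Si.
Second mineral: 56.170 g Si in 263.854 g formula = 21.29 wt% Si.
17.01% − 21.29% gives a difference of -4.28 percentage points.

-4.28 percentage points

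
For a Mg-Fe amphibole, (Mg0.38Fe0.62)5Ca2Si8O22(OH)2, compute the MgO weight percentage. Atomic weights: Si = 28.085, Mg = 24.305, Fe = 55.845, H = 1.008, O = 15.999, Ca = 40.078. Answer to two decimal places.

8.41 wt%

M((Mg0.38Fe0.62)5Ca2Si8O22(OH)2) = 910.127 g/mol; M(MgO) = 40.304 g/mol.
Moles MgO per formula unit = 1.90 Mg ÷ 1 = 1.9000.
MgO fraction = (1.9000 × 40.304) / 910.127 = 76.578/910.127 = 0.0841.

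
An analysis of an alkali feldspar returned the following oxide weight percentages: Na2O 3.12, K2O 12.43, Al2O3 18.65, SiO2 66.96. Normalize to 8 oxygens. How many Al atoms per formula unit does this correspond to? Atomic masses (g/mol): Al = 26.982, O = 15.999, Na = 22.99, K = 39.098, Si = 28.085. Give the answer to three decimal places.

0.989 Al apfu

Na2O (M=61.979): mol = 0.05034; Na = 0.10068, O = 0.05034.
K2O (M=94.195): mol = 0.13196; K = 0.26392, O = 0.13196.
Al2O3 (M=101.961): mol = 0.18291; Al = 0.36582, O = 0.54873.
SiO2 (M=60.083): mol = 1.11446; Si = 1.11446, O = 2.22892.
ΣO = 2.95995; factor = 8/ΣO = 2.70275.
Al apfu = 0.36582 × 2.70275 = 0.989.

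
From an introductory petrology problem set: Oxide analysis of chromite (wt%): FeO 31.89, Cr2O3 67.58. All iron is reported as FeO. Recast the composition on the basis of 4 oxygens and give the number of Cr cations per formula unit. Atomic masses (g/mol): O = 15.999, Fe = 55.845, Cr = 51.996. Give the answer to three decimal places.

FeO (M=71.844): mol = 0.44388; Fe = 0.44388, O = 0.44388.
Cr2O3 (M=151.989): mol = 0.44464; Cr = 0.88928, O = 1.33392.
ΣO = 1.77780; factor = 4/ΣO = 2.24997.
Cr apfu = 0.88928 × 2.24997 = 2.001.

2.001 Cr apfu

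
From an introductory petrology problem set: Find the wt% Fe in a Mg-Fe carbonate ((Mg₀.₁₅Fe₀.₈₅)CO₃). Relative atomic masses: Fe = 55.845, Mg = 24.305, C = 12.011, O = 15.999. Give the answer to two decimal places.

42.72 wt%

M((Mg₀.₁₅Fe₀.₈₅)CO₃) = 111.122 g/mol.
Fe contributes 0.85 × 55.845 = 47.468 g per mole.
47.468/111.122 = 0.4272 → 42.72%.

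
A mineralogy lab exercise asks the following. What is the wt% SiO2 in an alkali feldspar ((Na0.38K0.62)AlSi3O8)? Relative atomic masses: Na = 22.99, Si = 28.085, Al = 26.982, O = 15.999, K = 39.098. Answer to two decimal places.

M((Na0.38K0.62)AlSi3O8) = 272.206 g/mol; M(SiO2) = 60.083 g/mol.
Moles SiO2 per formula unit = 3 Si ÷ 1 = 3.0000.
SiO2 fraction = (3.0000 × 60.083) / 272.206 = 180.249/272.206 = 0.6622.

66.22 wt%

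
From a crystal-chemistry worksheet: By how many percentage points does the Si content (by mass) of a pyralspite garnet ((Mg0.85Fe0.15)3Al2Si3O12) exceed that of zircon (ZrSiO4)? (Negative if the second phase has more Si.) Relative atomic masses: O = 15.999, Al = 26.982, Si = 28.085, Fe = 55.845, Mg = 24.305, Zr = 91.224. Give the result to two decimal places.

4.87 percentage points

First mineral: 84.255 g Si in 417.315 g formula = 20.19 wt% Si.
Second mineral: 28.085 g Si in 183.305 g formula = 15.32 wt% Si.
20.19% − 15.32% gives a difference of 4.87 percentage points.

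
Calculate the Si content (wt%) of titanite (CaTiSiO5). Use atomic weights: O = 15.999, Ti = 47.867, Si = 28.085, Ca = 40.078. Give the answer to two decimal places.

14.33 wt%

Formula mass = 1·40.078 + 1·47.867 + 1·28.085 + 5·15.999 = 196.025 g/mol, of which 28.085 g is Si.
So Si makes up 28.085/196.025 = 0.1433 of the mass, i.e. 14.33%.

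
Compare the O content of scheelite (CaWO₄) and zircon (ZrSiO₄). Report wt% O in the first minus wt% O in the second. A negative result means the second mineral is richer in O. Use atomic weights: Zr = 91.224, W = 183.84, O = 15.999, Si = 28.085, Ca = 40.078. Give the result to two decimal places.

O in CaWO₄: molar mass 287.914 g/mol; 4×15.999 = 63.996 g → 22.23 wt%.
O in ZrSiO₄: molar mass 183.305 g/mol; 4×15.999 = 63.996 g → 34.91 wt%.
Difference = 22.23 − 34.91 = -12.68 percentage points.

-12.68 percentage points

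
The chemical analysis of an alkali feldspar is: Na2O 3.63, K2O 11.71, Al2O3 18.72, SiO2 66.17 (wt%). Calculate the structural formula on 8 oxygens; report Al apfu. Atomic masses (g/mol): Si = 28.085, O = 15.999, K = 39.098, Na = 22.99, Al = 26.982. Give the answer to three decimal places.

1.000 Al apfu

Na2O (M=61.979): mol = 0.05857; Na = 0.11714, O = 0.05857.
K2O (M=94.195): mol = 0.12432; K = 0.24864, O = 0.12432.
Al2O3 (M=101.961): mol = 0.18360; Al = 0.36720, O = 0.55080.
SiO2 (M=60.083): mol = 1.10131; Si = 1.10131, O = 2.20262.
ΣO = 2.93631; factor = 8/ΣO = 2.72451.
Al apfu = 0.36720 × 2.72451 = 1.000.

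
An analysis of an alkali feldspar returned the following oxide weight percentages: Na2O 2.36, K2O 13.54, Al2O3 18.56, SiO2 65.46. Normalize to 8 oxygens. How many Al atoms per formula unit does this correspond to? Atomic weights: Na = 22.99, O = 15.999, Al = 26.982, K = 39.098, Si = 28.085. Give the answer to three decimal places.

1.002 Al apfu

2.36 wt% Na2O ÷ 61.979 g/mol = 0.03808 mol, giving 0.07616 Na and 0.03808 O.
13.54 wt% K2O ÷ 94.195 g/mol = 0.14374 mol, giving 0.28748 K and 0.14374 O.
18.56 wt% Al2O3 ÷ 101.961 g/mol = 0.18203 mol, giving 0.36406 Al and 0.54609 O.
65.46 wt% SiO2 ÷ 60.083 g/mol = 1.08949 mol, giving 1.08949 Si and 2.17898 O.
Oxygen sums to 2.90689; scaling by 8/2.90689 = 2.75208 puts the formula on 8 O.
Al: 0.36406 × 2.75208 = 1.002 atoms per formula unit.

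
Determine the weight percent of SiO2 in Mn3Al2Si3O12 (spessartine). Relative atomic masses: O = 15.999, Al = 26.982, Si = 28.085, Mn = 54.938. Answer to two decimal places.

36.41 wt%

Molar mass of Mn3Al2Si3O12 = 3*54.938 + 2*26.982 + 3*28.085 + 12*15.999 = 495.021 g/mol.
Each formula unit contains 3 Si, equivalent to 3/1 = 3.0000 mol SiO2.
M(SiO2) = 1×28.085 + 2×15.999 = 60.083 g/mol.
Mass of SiO2 per formula unit = 3.0000 × 60.083 = 180.249 g.
SiO2 wt% = 180.249 / 495.021 × 100 = 36.41%.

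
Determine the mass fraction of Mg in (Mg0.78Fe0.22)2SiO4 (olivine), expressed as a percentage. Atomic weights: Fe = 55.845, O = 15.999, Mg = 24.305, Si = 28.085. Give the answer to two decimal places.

M((Mg0.78Fe0.22)2SiO4) = 154.569 g/mol.
Mg contributes 1.56 × 24.305 = 37.916 g per mole.
37.916/154.569 = 0.2453 → 24.53%.

24.53 mass %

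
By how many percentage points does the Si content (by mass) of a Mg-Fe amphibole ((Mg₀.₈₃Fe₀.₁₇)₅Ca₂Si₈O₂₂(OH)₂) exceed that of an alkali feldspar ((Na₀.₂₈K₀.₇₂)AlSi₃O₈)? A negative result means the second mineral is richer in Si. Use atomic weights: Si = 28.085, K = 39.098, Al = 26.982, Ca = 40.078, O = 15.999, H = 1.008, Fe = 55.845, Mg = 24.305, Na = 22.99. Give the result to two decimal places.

First mineral: 224.680 g Si in 839.162 g formula = 26.77 wt% Si.
Second mineral: 84.255 g Si in 273.817 g formula = 30.77 wt% Si.
26.77% − 30.77% gives a difference of -4.00 percentage points.

-4.00 percentage points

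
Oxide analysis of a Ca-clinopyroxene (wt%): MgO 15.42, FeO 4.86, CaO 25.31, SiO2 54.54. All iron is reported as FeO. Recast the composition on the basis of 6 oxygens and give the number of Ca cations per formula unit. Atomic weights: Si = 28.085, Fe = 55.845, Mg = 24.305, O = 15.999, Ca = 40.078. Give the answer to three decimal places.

MgO (M=40.304): mol = 0.38259; Mg = 0.38259, O = 0.38259.
FeO (M=71.844): mol = 0.06765; Fe = 0.06765, O = 0.06765.
CaO (M=56.077): mol = 0.45134; Ca = 0.45134, O = 0.45134.
SiO2 (M=60.083): mol = 0.90774; Si = 0.90774, O = 1.81548.
ΣO = 2.71706; factor = 6/ΣO = 2.20827.
Ca apfu = 0.45134 × 2.20827 = 0.997.

0.997 Ca apfu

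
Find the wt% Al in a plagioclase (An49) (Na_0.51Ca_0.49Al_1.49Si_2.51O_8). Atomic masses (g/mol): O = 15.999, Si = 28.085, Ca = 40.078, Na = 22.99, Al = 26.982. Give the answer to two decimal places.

Molar mass of Na_0.51Ca_0.49Al_1.49Si_2.51O_8: 0.51*22.99 + 0.49*40.078 + 1.49*26.982 + 2.51*28.085 + 8*15.999 = 270.052 g/mol.
Mass of Al per formula unit: 1.49 × 26.982 = 40.203 g.
Weight fraction Al = 40.203 / 270.052 = 0.1489.

14.89 weight percent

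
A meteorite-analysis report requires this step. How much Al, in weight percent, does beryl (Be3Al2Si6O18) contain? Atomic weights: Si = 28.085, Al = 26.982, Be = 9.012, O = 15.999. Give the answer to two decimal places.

M(Be3Al2Si6O18) = 537.492 g/mol.
Al contributes 2 × 26.982 = 53.964 g per mole.
53.964/537.492 = 0.1004 → 10.04%.

10.04 weight percent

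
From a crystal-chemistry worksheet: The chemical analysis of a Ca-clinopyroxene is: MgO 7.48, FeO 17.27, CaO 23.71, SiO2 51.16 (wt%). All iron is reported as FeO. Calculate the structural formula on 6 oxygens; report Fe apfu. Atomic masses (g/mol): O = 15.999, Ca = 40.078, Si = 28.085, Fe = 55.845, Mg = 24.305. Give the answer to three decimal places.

MgO (M=40.304): mol = 0.18559; Mg = 0.18559, O = 0.18559.
FeO (M=71.844): mol = 0.24038; Fe = 0.24038, O = 0.24038.
CaO (M=56.077): mol = 0.42281; Ca = 0.42281, O = 0.42281.
SiO2 (M=60.083): mol = 0.85149; Si = 0.85149, O = 1.70298.
ΣO = 2.55176; factor = 6/ΣO = 2.35132.
Fe apfu = 0.24038 × 2.35132 = 0.565.

0.565 Fe apfu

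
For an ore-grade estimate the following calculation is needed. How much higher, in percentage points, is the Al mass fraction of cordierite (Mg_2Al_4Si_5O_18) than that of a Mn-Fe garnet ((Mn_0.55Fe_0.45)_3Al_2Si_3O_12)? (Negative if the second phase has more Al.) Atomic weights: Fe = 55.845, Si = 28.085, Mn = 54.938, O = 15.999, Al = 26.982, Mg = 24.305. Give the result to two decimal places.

M(Mg_2Al_4Si_5O_18) = 584.945 g/mol, so wt% Al = 107.928/584.945 × 100 = 18.45%.
M((Mn_0.55Fe_0.45)_3Al_2Si_3O_12) = 496.245 g/mol, so wt% Al = 53.964/496.245 × 100 = 10.87%.
18.45 − 10.87 = 7.58 pp.

7.58 percentage points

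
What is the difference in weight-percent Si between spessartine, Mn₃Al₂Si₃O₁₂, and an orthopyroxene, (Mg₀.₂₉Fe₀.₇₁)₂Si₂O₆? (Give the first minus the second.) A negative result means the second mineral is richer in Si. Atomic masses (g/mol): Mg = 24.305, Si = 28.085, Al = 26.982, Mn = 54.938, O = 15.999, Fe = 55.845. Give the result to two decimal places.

-5.85 percentage points

Si in Mn₃Al₂Si₃O₁₂: molar mass 495.021 g/mol; 3×28.085 = 84.255 g → 17.02 wt%.
Si in (Mg₀.₂₉Fe₀.₇₁)₂Si₂O₆: molar mass 245.561 g/mol; 2×28.085 = 56.170 g → 22.87 wt%.
Difference = 17.02 − 22.87 = -5.85 percentage points.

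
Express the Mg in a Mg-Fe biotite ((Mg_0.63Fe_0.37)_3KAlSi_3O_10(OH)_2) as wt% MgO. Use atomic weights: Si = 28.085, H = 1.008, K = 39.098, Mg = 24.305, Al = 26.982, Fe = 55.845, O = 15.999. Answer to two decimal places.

M((Mg_0.63Fe_0.37)_3KAlSi_3O_10(OH)_2) = 452.263 g/mol; M(MgO) = 40.304 g/mol.
Moles MgO per formula unit = 1.89 Mg ÷ 1 = 1.8900.
MgO fraction = (1.8900 × 40.304) / 452.263 = 76.175/452.263 = 0.1684.

16.84 wt%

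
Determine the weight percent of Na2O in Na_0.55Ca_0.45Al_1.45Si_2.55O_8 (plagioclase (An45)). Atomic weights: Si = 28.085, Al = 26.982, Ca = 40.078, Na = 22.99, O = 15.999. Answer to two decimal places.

6.33 wt%

Molar mass of Na_0.55Ca_0.45Al_1.45Si_2.55O_8 = 0.55*22.99 + 0.45*40.078 + 1.45*26.982 + 2.55*28.085 + 8*15.999 = 269.412 g/mol.
Each formula unit contains 0.55 Na, equivalent to 0.55/2 = 0.2750 mol Na2O.
M(Na2O) = 2×22.99 + 1×15.999 = 61.979 g/mol.
Mass of Na2O per formula unit = 0.2750 × 61.979 = 17.044 g.
Na2O wt% = 17.044 / 269.412 × 100 = 6.33%.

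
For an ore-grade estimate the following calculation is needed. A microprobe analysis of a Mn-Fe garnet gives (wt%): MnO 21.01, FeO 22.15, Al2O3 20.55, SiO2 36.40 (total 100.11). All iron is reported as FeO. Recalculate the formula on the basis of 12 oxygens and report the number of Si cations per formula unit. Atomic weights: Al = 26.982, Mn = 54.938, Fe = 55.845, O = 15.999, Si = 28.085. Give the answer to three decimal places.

MnO: 21.01/70.937 = 0.29618 mol → 0.29618 mol Mn, 0.29618 mol O.
FeO: 22.15/71.844 = 0.30831 mol → 0.30831 mol Fe, 0.30831 mol O.
Al2O3: 20.55/101.961 = 0.20155 mol → 0.40310 mol Al, 0.60465 mol O.
SiO2: 36.40/60.083 = 0.60583 mol → 0.60583 mol Si, 1.21166 mol O.
Total oxygen = 2.42080 mol. Normalization factor = 12/2.42080 = 4.95704.
Si per 12 O = 0.60583 × 4.95704 = 3.003.

3.003 Si apfu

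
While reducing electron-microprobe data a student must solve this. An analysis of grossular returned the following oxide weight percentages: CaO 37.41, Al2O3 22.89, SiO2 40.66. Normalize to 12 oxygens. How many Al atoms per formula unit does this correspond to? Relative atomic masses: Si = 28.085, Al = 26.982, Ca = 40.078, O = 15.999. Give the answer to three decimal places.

2.000 Al apfu

37.41 wt% CaO ÷ 56.077 g/mol = 0.66712 mol, giving 0.66712 Ca and 0.66712 O.
22.89 wt% Al2O3 ÷ 101.961 g/mol = 0.22450 mol, giving 0.44900 Al and 0.67350 O.
40.66 wt% SiO2 ÷ 60.083 g/mol = 0.67673 mol, giving 0.67673 Si and 1.35346 O.
Oxygen sums to 2.69408; scaling by 12/2.69408 = 4.45421 puts the formula on 12 O.
Al: 0.44900 × 4.45421 = 2.000 atoms per formula unit.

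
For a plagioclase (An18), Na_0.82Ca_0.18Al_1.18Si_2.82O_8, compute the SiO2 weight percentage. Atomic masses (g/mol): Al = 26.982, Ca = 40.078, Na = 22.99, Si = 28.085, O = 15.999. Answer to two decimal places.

63.91 wt%

Molar mass of Na_0.82Ca_0.18Al_1.18Si_2.82O_8 = 0.82×22.99 + 0.18×40.078 + 1.18×26.982 + 2.82×28.085 + 8×15.999 = 265.096 g/mol.
Each formula unit contains 2.82 Si, equivalent to 2.82/1 = 2.8200 mol SiO2.
M(SiO2) = 1×28.085 + 2×15.999 = 60.083 g/mol.
Mass of SiO2 per formula unit = 2.8200 × 60.083 = 169.434 g.
SiO2 wt% = 169.434 / 265.096 × 100 = 63.91%.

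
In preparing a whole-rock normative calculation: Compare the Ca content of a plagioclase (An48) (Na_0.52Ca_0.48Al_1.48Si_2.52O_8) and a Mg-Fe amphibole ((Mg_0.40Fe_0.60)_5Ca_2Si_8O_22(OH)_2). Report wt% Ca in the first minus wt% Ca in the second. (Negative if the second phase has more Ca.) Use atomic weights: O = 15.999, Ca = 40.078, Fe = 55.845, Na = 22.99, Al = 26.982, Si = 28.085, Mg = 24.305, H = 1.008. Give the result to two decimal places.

-1.71 percentage points

First mineral: 19.237 g Ca in 269.892 g formula = 7.13 wt% Ca.
Second mineral: 80.156 g Ca in 906.973 g formula = 8.84 wt% Ca.
7.13% − 8.84% gives a difference of -1.71 percentage points.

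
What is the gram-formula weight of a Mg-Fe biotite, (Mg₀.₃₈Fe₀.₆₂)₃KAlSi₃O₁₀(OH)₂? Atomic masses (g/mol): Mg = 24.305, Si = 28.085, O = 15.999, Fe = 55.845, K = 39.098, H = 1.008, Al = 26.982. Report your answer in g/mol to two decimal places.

475.92 g/mol

M = 1.14×24.305 + 1.86×55.845 + 1×39.098 + 1×26.982 + 3×28.085 + 12×15.999 + 2×1.008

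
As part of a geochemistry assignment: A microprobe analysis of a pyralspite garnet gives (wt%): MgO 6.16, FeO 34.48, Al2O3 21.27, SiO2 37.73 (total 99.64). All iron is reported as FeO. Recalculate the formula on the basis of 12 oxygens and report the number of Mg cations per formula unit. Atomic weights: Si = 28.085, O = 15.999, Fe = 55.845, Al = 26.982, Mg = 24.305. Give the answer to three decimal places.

MgO: 6.16/40.304 = 0.15284 mol → 0.15284 mol Mg, 0.15284 mol O.
FeO: 34.48/71.844 = 0.47993 mol → 0.47993 mol Fe, 0.47993 mol O.
Al2O3: 21.27/101.961 = 0.20861 mol → 0.41722 mol Al, 0.62583 mol O.
SiO2: 37.73/60.083 = 0.62796 mol → 0.62796 mol Si, 1.25592 mol O.
Total oxygen = 2.51452 mol. Normalization factor = 12/2.51452 = 4.77228.
Mg per 12 O = 0.15284 × 4.77228 = 0.729.

0.729 Mg apfu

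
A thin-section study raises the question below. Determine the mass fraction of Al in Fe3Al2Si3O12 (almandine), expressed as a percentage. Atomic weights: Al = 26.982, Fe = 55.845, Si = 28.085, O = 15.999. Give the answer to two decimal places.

10.84 wt%

Formula mass = 3*55.845 + 2*26.982 + 3*28.085 + 12*15.999 = 497.742 g/mol, of which 53.964 g is Al.
So Al makes up 53.964/497.742 = 0.1084 of the mass, i.e. 10.84%.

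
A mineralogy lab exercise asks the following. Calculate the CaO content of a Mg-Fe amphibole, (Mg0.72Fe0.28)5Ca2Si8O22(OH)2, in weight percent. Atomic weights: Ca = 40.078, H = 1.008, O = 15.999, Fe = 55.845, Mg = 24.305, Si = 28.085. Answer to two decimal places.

13.09 wt%

M((Mg0.72Fe0.28)5Ca2Si8O22(OH)2) = 856.509 g/mol; M(CaO) = 56.077 g/mol.
Moles CaO per formula unit = 2 Ca ÷ 1 = 2.0000.
CaO fraction = (2.0000 × 56.077) / 856.509 = 112.154/856.509 = 0.1309.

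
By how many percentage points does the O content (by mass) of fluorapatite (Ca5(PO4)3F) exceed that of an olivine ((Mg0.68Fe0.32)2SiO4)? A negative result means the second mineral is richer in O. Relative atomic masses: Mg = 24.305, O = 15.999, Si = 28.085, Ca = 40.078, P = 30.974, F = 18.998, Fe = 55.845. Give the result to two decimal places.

First mineral: 191.988 g O in 504.298 g formula = 38.07 wt% O.
Second mineral: 63.996 g O in 160.877 g formula = 39.78 wt% O.
38.07% − 39.78% gives a difference of -1.71 percentage points.

-1.71 percentage points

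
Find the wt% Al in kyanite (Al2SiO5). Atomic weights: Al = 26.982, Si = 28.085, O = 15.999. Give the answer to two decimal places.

33.30 mass %

Molar mass of Al2SiO5: 2*26.982 + 1*28.085 + 5*15.999 = 162.044 g/mol.
Mass of Al per formula unit: 2 × 26.982 = 53.964 g.
Weight fraction Al = 53.964 / 162.044 = 0.3330.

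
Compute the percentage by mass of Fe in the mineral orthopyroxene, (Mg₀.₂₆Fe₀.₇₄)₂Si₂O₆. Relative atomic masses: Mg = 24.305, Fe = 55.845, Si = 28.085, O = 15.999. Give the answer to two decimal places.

33.40 mass %

M((Mg₀.₂₆Fe₀.₇₄)₂Si₂O₆) = 247.453 g/mol.
Fe contributes 1.48 × 55.845 = 82.651 g per mole.
82.651/247.453 = 0.3340 → 33.40%.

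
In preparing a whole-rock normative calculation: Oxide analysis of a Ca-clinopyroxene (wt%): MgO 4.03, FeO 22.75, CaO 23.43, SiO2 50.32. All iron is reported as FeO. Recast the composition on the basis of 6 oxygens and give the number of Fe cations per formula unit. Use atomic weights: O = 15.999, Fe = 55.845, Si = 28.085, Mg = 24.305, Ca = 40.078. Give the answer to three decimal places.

MgO: 4.03/40.304 = 0.09999 mol → 0.09999 mol Mg, 0.09999 mol O.
FeO: 22.75/71.844 = 0.31666 mol → 0.31666 mol Fe, 0.31666 mol O.
CaO: 23.43/56.077 = 0.41782 mol → 0.41782 mol Ca, 0.41782 mol O.
SiO2: 50.32/60.083 = 0.83751 mol → 0.83751 mol Si, 1.67502 mol O.
Total oxygen = 2.50949 mol. Normalization factor = 6/2.50949 = 2.39092.
Fe per 6 O = 0.31666 × 2.39092 = 0.757.

0.757 Fe apfu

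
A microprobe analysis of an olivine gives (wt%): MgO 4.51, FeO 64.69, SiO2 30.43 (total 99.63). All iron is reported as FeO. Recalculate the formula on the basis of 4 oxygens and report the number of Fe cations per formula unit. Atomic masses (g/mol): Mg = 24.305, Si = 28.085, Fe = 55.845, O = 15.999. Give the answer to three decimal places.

1.778 Fe apfu

4.51 wt% MgO ÷ 40.304 g/mol = 0.11190 mol, giving 0.11190 Mg and 0.11190 O.
64.69 wt% FeO ÷ 71.844 g/mol = 0.90042 mol, giving 0.90042 Fe and 0.90042 O.
30.43 wt% SiO2 ÷ 60.083 g/mol = 0.50647 mol, giving 0.50647 Si and 1.01294 O.
Oxygen sums to 2.02526; scaling by 4/2.02526 = 1.97506 puts the formula on 4 O.
Fe: 0.90042 × 1.97506 = 1.778 atoms per formula unit.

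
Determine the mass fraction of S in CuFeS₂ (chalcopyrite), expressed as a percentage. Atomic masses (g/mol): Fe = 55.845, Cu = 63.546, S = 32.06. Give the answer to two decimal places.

34.94 wt%

Molar mass of CuFeS₂: 1·63.546 + 1·55.845 + 2·32.06 = 183.511 g/mol.
Mass of S per formula unit: 2 × 32.06 = 64.120 g.
Weight fraction S = 64.120 / 183.511 = 0.3494.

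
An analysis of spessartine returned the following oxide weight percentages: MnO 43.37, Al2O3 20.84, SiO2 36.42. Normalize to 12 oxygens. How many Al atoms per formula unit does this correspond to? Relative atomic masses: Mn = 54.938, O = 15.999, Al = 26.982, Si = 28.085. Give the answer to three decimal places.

2.013 Al apfu

43.37 wt% MnO ÷ 70.937 g/mol = 0.61139 mol, giving 0.61139 Mn and 0.61139 O.
20.84 wt% Al2O3 ÷ 101.961 g/mol = 0.20439 mol, giving 0.40878 Al and 0.61317 O.
36.42 wt% SiO2 ÷ 60.083 g/mol = 0.60616 mol, giving 0.60616 Si and 1.21232 O.
Oxygen sums to 2.43688; scaling by 12/2.43688 = 4.92433 puts the formula on 12 O.
Al: 0.40878 × 4.92433 = 2.013 atoms per formula unit.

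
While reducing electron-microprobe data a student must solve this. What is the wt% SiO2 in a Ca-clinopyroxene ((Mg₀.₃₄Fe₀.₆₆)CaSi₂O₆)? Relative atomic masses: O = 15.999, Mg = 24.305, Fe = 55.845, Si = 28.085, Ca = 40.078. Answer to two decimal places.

50.63 wt%

Formula mass = 237.363 g/mol.
2 Si → 2.0000 mol SiO2 per formula unit; M(SiO2) = 60.083, so SiO2 mass = 120.166 g.
120.166/237.363 × 100 = 50.63 wt%.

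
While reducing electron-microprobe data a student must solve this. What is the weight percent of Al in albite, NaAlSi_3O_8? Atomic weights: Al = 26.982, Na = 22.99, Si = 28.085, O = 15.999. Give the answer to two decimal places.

10.29 weight percent

Formula mass = 1·22.99 + 1·26.982 + 3·28.085 + 8·15.999 = 262.219 g/mol, of which 26.982 g is Al.
So Al makes up 26.982/262.219 = 0.1029 of the mass, i.e. 10.29%.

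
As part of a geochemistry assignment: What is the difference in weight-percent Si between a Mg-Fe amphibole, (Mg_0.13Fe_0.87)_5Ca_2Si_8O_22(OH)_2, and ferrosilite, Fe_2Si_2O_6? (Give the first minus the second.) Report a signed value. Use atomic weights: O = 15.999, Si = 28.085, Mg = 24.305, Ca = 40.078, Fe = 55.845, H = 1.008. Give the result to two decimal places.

Si in (Mg_0.13Fe_0.87)_5Ca_2Si_8O_22(OH)_2: molar mass 949.552 g/mol; 8×28.085 = 224.680 g → 23.66 wt%.
Si in Fe_2Si_2O_6: molar mass 263.854 g/mol; 2×28.085 = 56.170 g → 21.29 wt%.
Difference = 23.66 − 21.29 = 2.37 percentage points.

2.37 percentage points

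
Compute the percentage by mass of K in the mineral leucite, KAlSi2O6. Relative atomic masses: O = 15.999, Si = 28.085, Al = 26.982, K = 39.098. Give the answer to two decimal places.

17.91 wt%

Formula mass = 1·39.098 + 1·26.982 + 2·28.085 + 6·15.999 = 218.244 g/mol, of which 39.098 g is K.
So K makes up 39.098/218.244 = 0.1791 of the mass, i.e. 17.91%.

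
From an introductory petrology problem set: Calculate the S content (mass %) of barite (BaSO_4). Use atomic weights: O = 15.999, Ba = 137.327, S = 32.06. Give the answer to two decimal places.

13.74 mass %

Molar mass of BaSO_4: 1*137.327 + 1*32.06 + 4*15.999 = 233.383 g/mol.
Mass of S per formula unit: 1 × 32.06 = 32.060 g.
Weight fraction S = 32.060 / 233.383 = 0.1374.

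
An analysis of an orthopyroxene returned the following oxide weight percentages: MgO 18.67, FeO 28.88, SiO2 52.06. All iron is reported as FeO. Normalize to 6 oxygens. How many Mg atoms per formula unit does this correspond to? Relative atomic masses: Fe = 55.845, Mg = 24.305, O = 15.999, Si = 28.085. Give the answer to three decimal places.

MgO (M=40.304): mol = 0.46323; Mg = 0.46323, O = 0.46323.
FeO (M=71.844): mol = 0.40198; Fe = 0.40198, O = 0.40198.
SiO2 (M=60.083): mol = 0.86647; Si = 0.86647, O = 1.73294.
ΣO = 2.59815; factor = 6/ΣO = 2.30934.
Mg apfu = 0.46323 × 2.30934 = 1.070.

1.070 Mg apfu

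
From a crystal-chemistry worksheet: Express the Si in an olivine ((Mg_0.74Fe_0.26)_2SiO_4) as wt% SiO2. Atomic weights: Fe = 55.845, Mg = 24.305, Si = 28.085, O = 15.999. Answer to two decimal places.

Molar mass of (Mg_0.74Fe_0.26)_2SiO_4 = 1.48·24.305 + 0.52·55.845 + 1·28.085 + 4·15.999 = 157.092 g/mol.
Each formula unit contains 1 Si, equivalent to 1/1 = 1.0000 mol SiO2.
M(SiO2) = 1×28.085 + 2×15.999 = 60.083 g/mol.
Mass of SiO2 per formula unit = 1.0000 × 60.083 = 60.083 g.
SiO2 wt% = 60.083 / 157.092 × 100 = 38.25%.

38.25 wt%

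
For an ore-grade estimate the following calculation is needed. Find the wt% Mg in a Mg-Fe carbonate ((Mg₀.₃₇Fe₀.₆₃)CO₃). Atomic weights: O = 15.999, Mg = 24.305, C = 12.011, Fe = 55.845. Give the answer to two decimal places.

8.63 mass %

M((Mg₀.₃₇Fe₀.₆₃)CO₃) = 104.183 g/mol.
Mg contributes 0.37 × 24.305 = 8.993 g per mole.
8.993/104.183 = 0.0863 → 8.63%.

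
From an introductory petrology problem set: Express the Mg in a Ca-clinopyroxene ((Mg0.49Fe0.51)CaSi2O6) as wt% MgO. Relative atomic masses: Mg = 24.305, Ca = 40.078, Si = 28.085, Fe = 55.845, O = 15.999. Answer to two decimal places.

8.49 wt%

Formula mass = 232.632 g/mol.
0.49 Mg → 0.4900 mol MgO per formula unit; M(MgO) = 40.304, so MgO mass = 19.749 g.
19.749/232.632 × 100 = 8.49 wt%.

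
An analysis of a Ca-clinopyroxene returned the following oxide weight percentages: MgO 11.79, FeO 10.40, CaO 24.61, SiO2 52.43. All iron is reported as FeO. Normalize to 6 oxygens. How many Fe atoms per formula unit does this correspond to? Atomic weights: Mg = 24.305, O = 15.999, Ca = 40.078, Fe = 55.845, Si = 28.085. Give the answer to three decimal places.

0.331 Fe apfu

MgO (M=40.304): mol = 0.29253; Mg = 0.29253, O = 0.29253.
FeO (M=71.844): mol = 0.14476; Fe = 0.14476, O = 0.14476.
CaO (M=56.077): mol = 0.43886; Ca = 0.43886, O = 0.43886.
SiO2 (M=60.083): mol = 0.87263; Si = 0.87263, O = 1.74526.
ΣO = 2.62141; factor = 6/ΣO = 2.28884.
Fe apfu = 0.14476 × 2.28884 = 0.331.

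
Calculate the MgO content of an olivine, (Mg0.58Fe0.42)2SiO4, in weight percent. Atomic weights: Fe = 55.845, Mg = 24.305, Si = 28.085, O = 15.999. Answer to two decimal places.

27.96 wt%

Formula mass = 167.185 g/mol.
1.16 Mg → 1.1600 mol MgO per formula unit; M(MgO) = 40.304, so MgO mass = 46.753 g.
46.753/167.185 × 100 = 27.96 wt%.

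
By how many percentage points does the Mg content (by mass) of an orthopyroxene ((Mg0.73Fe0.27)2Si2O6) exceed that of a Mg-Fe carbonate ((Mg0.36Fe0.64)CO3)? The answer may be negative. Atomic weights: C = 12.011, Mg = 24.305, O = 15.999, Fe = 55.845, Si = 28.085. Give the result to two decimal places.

7.92 percentage points

First mineral: 35.485 g Mg in 217.806 g formula = 16.29 wt% Mg.
Second mineral: 8.750 g Mg in 104.499 g formula = 8.37 wt% Mg.
16.29% − 8.37% gives a difference of 7.92 percentage points.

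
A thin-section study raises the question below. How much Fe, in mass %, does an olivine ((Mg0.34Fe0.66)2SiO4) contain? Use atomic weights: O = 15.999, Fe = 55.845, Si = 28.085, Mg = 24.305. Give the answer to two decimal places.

M((Mg0.34Fe0.66)2SiO4) = 182.324 g/mol.
Fe contributes 1.32 × 55.845 = 73.715 g per mole.
73.715/182.324 = 0.4043 → 40.43%.

40.43 mass %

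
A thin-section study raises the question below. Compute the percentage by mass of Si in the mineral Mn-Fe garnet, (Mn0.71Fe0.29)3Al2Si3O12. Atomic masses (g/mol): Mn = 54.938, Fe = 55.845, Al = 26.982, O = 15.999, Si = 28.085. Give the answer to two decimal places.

M((Mn0.71Fe0.29)3Al2Si3O12) = 495.810 g/mol.
Si contributes 3 × 28.085 = 84.255 g per mole.
84.255/495.810 = 0.1699 → 16.99%.

16.99 wt%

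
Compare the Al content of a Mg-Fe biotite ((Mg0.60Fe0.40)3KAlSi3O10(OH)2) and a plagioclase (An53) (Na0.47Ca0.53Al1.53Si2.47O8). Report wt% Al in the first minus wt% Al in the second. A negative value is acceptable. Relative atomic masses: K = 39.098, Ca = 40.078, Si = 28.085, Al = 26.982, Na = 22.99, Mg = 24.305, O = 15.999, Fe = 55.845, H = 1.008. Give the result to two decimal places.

-9.32 percentage points

Al in (Mg0.60Fe0.40)3KAlSi3O10(OH)2: molar mass 455.102 g/mol; 1×26.982 = 26.982 g → 5.93 wt%.
Al in Na0.47Ca0.53Al1.53Si2.47O8: molar mass 270.691 g/mol; 1.53×26.982 = 41.282 g → 15.25 wt%.
Difference = 5.93 − 15.25 = -9.32 percentage points.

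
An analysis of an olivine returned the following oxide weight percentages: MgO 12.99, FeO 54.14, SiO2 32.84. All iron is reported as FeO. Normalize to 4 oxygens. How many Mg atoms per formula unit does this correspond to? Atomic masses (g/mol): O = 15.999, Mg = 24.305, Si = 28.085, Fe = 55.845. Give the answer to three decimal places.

MgO: 12.99/40.304 = 0.32230 mol → 0.32230 mol Mg, 0.32230 mol O.
FeO: 54.14/71.844 = 0.75358 mol → 0.75358 mol Fe, 0.75358 mol O.
SiO2: 32.84/60.083 = 0.54658 mol → 0.54658 mol Si, 1.09316 mol O.
Total oxygen = 2.16904 mol. Normalization factor = 4/2.16904 = 1.84413.
Mg per 4 O = 0.32230 × 1.84413 = 0.594.

0.594 Mg apfu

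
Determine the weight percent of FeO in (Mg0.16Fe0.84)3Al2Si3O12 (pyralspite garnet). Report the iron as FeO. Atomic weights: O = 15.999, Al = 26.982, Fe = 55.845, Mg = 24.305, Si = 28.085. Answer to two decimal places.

Molar mass of (Mg0.16Fe0.84)3Al2Si3O12 = 0.48·24.305 + 2.52·55.845 + 2·26.982 + 3·28.085 + 12·15.999 = 482.603 g/mol.
Each formula unit contains 2.52 Fe, equivalent to 2.52/1 = 2.5200 mol FeO.
M(FeO) = 1×55.845 + 1×15.999 = 71.844 g/mol.
Mass of FeO per formula unit = 2.5200 × 71.844 = 181.047 g.
FeO wt% = 181.047 / 482.603 × 100 = 37.51%.

37.51 wt%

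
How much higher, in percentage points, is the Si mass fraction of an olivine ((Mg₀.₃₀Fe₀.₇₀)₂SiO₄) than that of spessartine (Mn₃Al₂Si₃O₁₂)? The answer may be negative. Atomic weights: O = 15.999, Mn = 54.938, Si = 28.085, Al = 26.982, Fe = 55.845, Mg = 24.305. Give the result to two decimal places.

M((Mg₀.₃₀Fe₀.₇₀)₂SiO₄) = 184.847 g/mol, so wt% Si = 28.085/184.847 × 100 = 15.19%.
M(Mn₃Al₂Si₃O₁₂) = 495.021 g/mol, so wt% Si = 84.255/495.021 × 100 = 17.02%.
15.19 − 17.02 = -1.83 pp.

-1.83 percentage points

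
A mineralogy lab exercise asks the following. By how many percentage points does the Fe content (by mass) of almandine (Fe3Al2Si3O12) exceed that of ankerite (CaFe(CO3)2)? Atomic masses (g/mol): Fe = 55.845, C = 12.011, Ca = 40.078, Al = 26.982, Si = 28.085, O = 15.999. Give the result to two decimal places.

7.80 percentage points

Fe in Fe3Al2Si3O12: molar mass 497.742 g/mol; 3×55.845 = 167.535 g → 33.66 wt%.
Fe in CaFe(CO3)2: molar mass 215.939 g/mol; 1×55.845 = 55.845 g → 25.86 wt%.
Difference = 33.66 − 25.86 = 7.80 percentage points.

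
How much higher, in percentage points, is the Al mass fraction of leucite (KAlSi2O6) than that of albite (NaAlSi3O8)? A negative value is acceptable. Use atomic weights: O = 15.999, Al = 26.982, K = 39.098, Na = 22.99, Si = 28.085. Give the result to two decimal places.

2.07 percentage points

First mineral: 26.982 g Al in 218.244 g formula = 12.36 wt% Al.
Second mineral: 26.982 g Al in 262.219 g formula = 10.29 wt% Al.
12.36% − 10.29% gives a difference of 2.07 percentage points.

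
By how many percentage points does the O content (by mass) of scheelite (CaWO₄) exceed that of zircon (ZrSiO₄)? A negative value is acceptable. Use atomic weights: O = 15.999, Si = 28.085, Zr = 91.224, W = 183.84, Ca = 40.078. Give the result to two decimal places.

M(CaWO₄) = 287.914 g/mol, so wt% O = 63.996/287.914 × 100 = 22.23%.
M(ZrSiO₄) = 183.305 g/mol, so wt% O = 63.996/183.305 × 100 = 34.91%.
22.23 − 34.91 = -12.68 pp.

-12.68 percentage points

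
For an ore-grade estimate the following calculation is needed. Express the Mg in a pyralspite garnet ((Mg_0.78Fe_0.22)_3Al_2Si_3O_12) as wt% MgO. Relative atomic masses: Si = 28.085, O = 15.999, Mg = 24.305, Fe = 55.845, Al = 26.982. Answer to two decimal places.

22.25 wt%

M((Mg_0.78Fe_0.22)_3Al_2Si_3O_12) = 423.938 g/mol; M(MgO) = 40.304 g/mol.
Moles MgO per formula unit = 2.34 Mg ÷ 1 = 2.3400.
MgO fraction = (2.3400 × 40.304) / 423.938 = 94.311/423.938 = 0.2225.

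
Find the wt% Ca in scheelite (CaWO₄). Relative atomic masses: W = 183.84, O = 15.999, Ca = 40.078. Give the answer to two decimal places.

13.92 wt%

Formula mass = 1*40.078 + 1*183.84 + 4*15.999 = 287.914 g/mol, of which 40.078 g is Ca.
So Ca makes up 40.078/287.914 = 0.1392 of the mass, i.e. 13.92%.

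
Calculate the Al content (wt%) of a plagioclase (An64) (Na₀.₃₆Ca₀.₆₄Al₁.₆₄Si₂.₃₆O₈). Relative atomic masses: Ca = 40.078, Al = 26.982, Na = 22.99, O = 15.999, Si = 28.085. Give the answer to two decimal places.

16.24 wt%

M(Na₀.₃₆Ca₀.₆₄Al₁.₆₄Si₂.₃₆O₈) = 272.449 g/mol.
Al contributes 1.64 × 26.982 = 44.250 g per mole.
44.250/272.449 = 0.1624 → 16.24%.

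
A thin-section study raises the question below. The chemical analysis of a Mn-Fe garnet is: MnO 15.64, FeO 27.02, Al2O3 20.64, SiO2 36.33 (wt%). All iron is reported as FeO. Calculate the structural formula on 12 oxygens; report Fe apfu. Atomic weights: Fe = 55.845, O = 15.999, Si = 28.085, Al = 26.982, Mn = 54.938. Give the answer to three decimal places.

1.870 Fe apfu

MnO (M=70.937): mol = 0.22048; Mn = 0.22048, O = 0.22048.
FeO (M=71.844): mol = 0.37609; Fe = 0.37609, O = 0.37609.
Al2O3 (M=101.961): mol = 0.20243; Al = 0.40486, O = 0.60729.
SiO2 (M=60.083): mol = 0.60466; Si = 0.60466, O = 1.20932.
ΣO = 2.41318; factor = 12/ΣO = 4.97269.
Fe apfu = 0.37609 × 4.97269 = 1.870.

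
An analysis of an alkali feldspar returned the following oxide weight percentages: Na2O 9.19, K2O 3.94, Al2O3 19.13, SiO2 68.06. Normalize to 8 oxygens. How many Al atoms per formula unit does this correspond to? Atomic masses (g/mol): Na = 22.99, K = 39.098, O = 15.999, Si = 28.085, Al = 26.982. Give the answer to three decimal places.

0.995 Al apfu

9.19 wt% Na2O ÷ 61.979 g/mol = 0.14828 mol, giving 0.29656 Na and 0.14828 O.
3.94 wt% K2O ÷ 94.195 g/mol = 0.04183 mol, giving 0.08366 K and 0.04183 O.
19.13 wt% Al2O3 ÷ 101.961 g/mol = 0.18762 mol, giving 0.37524 Al and 0.56286 O.
68.06 wt% SiO2 ÷ 60.083 g/mol = 1.13277 mol, giving 1.13277 Si and 2.26554 O.
Oxygen sums to 3.01851; scaling by 8/3.01851 = 2.65031 puts the formula on 8 O.
Al: 0.37524 × 2.65031 = 0.995 atoms per formula unit.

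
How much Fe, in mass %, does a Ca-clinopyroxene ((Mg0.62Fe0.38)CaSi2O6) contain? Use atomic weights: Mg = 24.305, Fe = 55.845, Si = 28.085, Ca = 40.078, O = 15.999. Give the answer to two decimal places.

9.29 mass %

Molar mass of (Mg0.62Fe0.38)CaSi2O6: 0.62*24.305 + 0.38*55.845 + 1*40.078 + 2*28.085 + 6*15.999 = 228.532 g/mol.
Mass of Fe per formula unit: 0.38 × 55.845 = 21.221 g.
Weight fraction Fe = 21.221 / 228.532 = 0.0929.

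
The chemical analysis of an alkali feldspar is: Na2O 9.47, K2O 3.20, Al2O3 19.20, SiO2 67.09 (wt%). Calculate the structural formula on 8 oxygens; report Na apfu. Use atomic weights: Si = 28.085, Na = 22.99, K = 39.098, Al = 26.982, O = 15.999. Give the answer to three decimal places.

0.819 Na apfu

9.47 wt% Na2O ÷ 61.979 g/mol = 0.15279 mol, giving 0.30558 Na and 0.15279 O.
3.20 wt% K2O ÷ 94.195 g/mol = 0.03397 mol, giving 0.06794 K and 0.03397 O.
19.20 wt% Al2O3 ÷ 101.961 g/mol = 0.18831 mol, giving 0.37662 Al and 0.56493 O.
67.09 wt% SiO2 ÷ 60.083 g/mol = 1.11662 mol, giving 1.11662 Si and 2.23324 O.
Oxygen sums to 2.98493; scaling by 8/2.98493 = 2.68013 puts the formula on 8 O.
Na: 0.30558 × 2.68013 = 0.819 atoms per formula unit.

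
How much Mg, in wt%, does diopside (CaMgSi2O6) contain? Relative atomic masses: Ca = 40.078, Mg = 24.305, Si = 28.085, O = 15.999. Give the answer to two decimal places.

11.22 wt%

Formula mass = 1·40.078 + 1·24.305 + 2·28.085 + 6·15.999 = 216.547 g/mol, of which 24.305 g is Mg.
So Mg makes up 24.305/216.547 = 0.1122 of the mass, i.e. 11.22%.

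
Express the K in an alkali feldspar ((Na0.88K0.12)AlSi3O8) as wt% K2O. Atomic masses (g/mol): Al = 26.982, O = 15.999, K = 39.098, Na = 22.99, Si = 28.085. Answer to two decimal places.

Molar mass of (Na0.88K0.12)AlSi3O8 = 0.88*22.99 + 0.12*39.098 + 1*26.982 + 3*28.085 + 8*15.999 = 264.152 g/mol.
Each formula unit contains 0.12 K, equivalent to 0.12/2 = 0.0600 mol K2O.
M(K2O) = 2×39.098 + 1×15.999 = 94.195 g/mol.
Mass of K2O per formula unit = 0.0600 × 94.195 = 5.652 g.
K2O wt% = 5.652 / 264.152 × 100 = 2.14%.

2.14 wt%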